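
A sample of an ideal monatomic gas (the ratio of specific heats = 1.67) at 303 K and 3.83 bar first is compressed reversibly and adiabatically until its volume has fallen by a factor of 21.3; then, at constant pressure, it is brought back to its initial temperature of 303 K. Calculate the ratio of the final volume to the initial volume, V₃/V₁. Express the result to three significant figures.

V₃/V₁ ≈ 0.00605

Adiabatic step: V₂/V₁ = 0.04695; T₂ = T₁·21.3^(0.67) = 2352 K.
Isobaric step: V₃/V₂ = T₃/T₂ = 303/2352.
V₃/V₁ = (V₂/V₁)(V₃/V₂) = 0.04695 × (303/2352) = 0.006048.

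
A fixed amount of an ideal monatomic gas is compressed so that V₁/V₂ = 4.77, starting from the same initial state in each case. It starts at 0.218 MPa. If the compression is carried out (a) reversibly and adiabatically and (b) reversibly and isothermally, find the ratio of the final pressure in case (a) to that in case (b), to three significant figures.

For a monatomic ideal gas γ = 5/3.
Isothermal: P_b = P₁(V₁/V₂) = 0.218×4.77.
Adiabatic: P_a = P₁(V₁/V₂)^γ = 0.218×4.77^(5/3).
P_a/P_b = (V₁/V₂)^(γ−1) = 4.77^(2/3) = 2.834.

P_adiabatic / P_isothermal ≈ 2.83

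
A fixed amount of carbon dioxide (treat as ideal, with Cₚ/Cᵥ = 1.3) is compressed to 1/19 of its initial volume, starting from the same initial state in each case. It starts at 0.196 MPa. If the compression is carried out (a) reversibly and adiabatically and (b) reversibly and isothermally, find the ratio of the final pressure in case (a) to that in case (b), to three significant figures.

Isothermal: P_b = P₁(V₁/V₂) = 0.196×19.
Adiabatic: P_a = P₁(V₁/V₂)^γ = 0.196×19^(1.3).
P_a/P_b = (V₁/V₂)^(γ−1) = 19^(0.3) = 2.419.

P_adiabatic / P_isothermal ≈ 2.42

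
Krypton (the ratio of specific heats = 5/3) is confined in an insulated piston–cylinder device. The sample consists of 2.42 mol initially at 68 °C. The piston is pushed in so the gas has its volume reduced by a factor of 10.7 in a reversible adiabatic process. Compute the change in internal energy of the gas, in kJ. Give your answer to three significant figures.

ΔU ≈ 39.7 kJ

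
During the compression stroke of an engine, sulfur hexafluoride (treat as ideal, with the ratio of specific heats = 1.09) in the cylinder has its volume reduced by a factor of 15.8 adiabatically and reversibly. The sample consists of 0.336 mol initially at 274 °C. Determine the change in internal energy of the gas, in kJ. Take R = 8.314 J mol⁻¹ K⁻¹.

ΔU ≈ 4.79 kJ

For a reversible adiabat TV^(γ−1) is constant, so T₂ = T₁ (V₁/V₂)^(γ−1).
T₁ = 274 °C = 547.1 K.
T₂ = 547.1 × 15.8^(0.09) = 701.4 K.
Q = 0, so ΔU = W_on_gas = nCᵥΔT with Cᵥ = R/(γ−1) = 92.38 J/(mol·K).
ΔU = 0.336 × 92.38 × (701.4 − 547.1) = 4789 J.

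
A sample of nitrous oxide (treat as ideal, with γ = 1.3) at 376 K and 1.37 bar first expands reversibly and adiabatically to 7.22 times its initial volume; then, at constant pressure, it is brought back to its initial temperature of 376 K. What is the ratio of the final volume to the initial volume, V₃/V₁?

Adiabatic step: V₂/V₁ = 7.22; T₂ = T₁·(1/7.22)^(0.3) = 207.8 K.
Isobaric step: V₃/V₂ = T₃/T₂ = 376/207.8.
V₃/V₁ = (V₂/V₁)(V₃/V₂) = 7.22 × (376/207.8) = 13.06.

V₃/V₁ ≈ 13.1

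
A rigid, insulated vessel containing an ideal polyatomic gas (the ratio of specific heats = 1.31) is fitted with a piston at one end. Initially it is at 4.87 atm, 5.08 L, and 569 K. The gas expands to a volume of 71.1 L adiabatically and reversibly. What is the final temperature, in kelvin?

T₂ ≈ 251 K

Adiabatic: T₁V₁^(γ−1) = T₂V₂^(γ−1) ⇒ T₂ = T₁ (V₁/V₂)^(γ−1).
T₂ = 569 × (5.08/71.1)^(0.31) = 251.1 K.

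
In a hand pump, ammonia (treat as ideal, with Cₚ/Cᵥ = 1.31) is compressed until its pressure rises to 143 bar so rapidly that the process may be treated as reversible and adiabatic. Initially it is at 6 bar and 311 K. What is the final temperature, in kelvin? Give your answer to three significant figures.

T₂ ≈ 659 K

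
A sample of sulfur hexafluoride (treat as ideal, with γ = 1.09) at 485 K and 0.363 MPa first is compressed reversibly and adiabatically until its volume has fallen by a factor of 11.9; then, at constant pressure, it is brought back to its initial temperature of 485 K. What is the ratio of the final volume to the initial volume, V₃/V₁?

V₃/V₁ ≈ 0.0672

Adiabatic step: V₂/V₁ = 0.08403; T₂ = T₁·11.9^(0.09) = 606.1 K.
Isobaric step: V₃/V₂ = T₃/T₂ = 485/606.1.
V₃/V₁ = (V₂/V₁)(V₃/V₂) = 0.08403 × (485/606.1) = 0.06724.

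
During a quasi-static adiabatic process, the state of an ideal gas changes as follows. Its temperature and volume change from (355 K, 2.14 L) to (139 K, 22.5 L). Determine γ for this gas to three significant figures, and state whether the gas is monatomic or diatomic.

γ ≈ 1.40; diatomic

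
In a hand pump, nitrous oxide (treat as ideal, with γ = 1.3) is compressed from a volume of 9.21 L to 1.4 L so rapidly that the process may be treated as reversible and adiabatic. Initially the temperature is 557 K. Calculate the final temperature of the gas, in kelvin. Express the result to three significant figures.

T₂ ≈ 980 K

For a reversible adiabat TV^(γ−1) is constant, so T₂ = T₁ (V₁/V₂)^(γ−1).
T₂ = 557 × (9.21/1.4)^(0.3) = 980.2 K.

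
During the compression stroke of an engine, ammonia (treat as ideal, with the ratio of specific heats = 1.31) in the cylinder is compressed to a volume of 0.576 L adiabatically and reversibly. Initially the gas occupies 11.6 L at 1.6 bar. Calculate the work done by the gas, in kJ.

W ≈ -9.20 kJ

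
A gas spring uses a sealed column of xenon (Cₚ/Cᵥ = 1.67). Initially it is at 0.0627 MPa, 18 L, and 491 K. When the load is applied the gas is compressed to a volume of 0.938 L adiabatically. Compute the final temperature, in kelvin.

For a reversible adiabat TV^(γ−1) is constant, so T₂ = T₁ (V₁/V₂)^(γ−1).
T₂ = 491 × (18/0.938)^(0.67) = 3554 K.

T₂ ≈ 3550 K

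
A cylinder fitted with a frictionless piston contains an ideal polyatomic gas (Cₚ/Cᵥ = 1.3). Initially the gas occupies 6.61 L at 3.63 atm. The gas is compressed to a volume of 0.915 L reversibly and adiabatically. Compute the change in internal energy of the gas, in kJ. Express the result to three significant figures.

ΔU ≈ 6.56 kJ

P₂ = P₁(V₁/V₂)^γ = 3.63×(6.61/0.915)^(1.3) = 47.46 atm.
For a reversible adiabat, W_by_gas = (P₁V₁ − P₂V₂)/(γ−1).
W_by = (367800×0.00661 − 4.809×10^6×0.000915) / (0.3) = -6563 J.
Q = 0 ⇒ ΔU = −W_by = 6563 J.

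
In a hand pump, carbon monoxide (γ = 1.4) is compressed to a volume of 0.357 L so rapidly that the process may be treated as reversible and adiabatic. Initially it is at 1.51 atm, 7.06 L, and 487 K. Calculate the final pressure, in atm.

P₂ ≈ 98.5 atm

Since PV^γ is constant along a reversible adiabat, P₂ = P₁ (V₁/V₂)^γ.
P₂ = 1.51 × (7.06/0.357)^(1.4) = 98.53 atm.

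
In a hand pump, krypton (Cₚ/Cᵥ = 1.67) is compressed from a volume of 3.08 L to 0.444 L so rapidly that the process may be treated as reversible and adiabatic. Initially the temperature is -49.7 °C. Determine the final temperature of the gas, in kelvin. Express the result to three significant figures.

T₂ ≈ 818 K

For a reversible adiabat TV^(γ−1) is constant, so T₂ = T₁ (V₁/V₂)^(γ−1).
T₁ = -49.7 °C = 223.4 K.
T₂ = 223.4 × (3.08/0.444)^(0.67) = 818 K.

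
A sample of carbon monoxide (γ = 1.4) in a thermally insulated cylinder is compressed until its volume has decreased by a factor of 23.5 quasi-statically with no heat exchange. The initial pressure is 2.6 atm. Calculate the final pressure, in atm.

Adiabatic: P₁V₁^γ = P₂V₂^γ ⇒ P₂ = P₁ (V₁/V₂)^γ.
P₂ = 2.6 × 23.5^(1.4) = 216 atm.

P₂ ≈ 216 atm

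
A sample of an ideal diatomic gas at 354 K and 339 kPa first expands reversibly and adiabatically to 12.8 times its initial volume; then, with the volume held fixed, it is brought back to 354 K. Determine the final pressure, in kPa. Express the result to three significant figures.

For a diatomic ideal gas γ = 7/5.
Adiabatic step (PV^γ = const): P₂ = 339×(1/12.8)^(7/5) = 9.552 kPa; T₂ = 354×(1/12.8)^(2/5) = 127.7 K.
Isochoric: P₃ = P₂(T₃/T₂) = 9.552 × (354/127.7) = 26.48 kPa.

P₃ ≈ 26.5 kPa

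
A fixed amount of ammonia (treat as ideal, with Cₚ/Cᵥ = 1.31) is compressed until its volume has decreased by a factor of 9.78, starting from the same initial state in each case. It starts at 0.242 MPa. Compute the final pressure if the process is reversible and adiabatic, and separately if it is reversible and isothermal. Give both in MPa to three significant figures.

Isothermal: P₂ = P₁(V₁/V₂) = 0.242×9.78 = 2.367 MPa.
Adiabatic: P₂ = P₁(V₁/V₂)^γ = 0.242×9.78^(1.31) = 4.799 MPa.

adiabatic: 4.80 MPa; isothermal: 2.37 MPa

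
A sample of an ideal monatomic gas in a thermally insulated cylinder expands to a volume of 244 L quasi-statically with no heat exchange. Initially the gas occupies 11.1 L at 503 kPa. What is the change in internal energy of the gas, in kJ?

ΔU ≈ -7.31 kJ

γ = 5/3 for a monatomic ideal gas.
P₂ = P₁(V₁/V₂)^γ = 503×(11.1/244)^(5/3) = 2.916 kPa.
For a reversible adiabat, W_by_gas = (P₁V₁ − P₂V₂)/(γ−1).
W_by = (503000×0.0111 − 2916×0.244) / (2/3) = 7308 J.
Q = 0 ⇒ ΔU = −W_by = -7308 J.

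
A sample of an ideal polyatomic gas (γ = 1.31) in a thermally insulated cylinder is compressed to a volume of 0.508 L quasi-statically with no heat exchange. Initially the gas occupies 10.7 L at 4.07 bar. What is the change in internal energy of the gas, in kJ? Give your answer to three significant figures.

ΔU ≈ 22.1 kJ

P₂ = P₁(V₁/V₂)^γ = 4.07×(10.7/0.508)^(1.31) = 220.5 bar.
For a reversible adiabat, W_by_gas = (P₁V₁ − P₂V₂)/(γ−1).
W_by = (407000×0.0107 − 2.205×10^7×0.000508) / (0.31) = -22090 J.
Q = 0 ⇒ ΔU = −W_by = 22090 J.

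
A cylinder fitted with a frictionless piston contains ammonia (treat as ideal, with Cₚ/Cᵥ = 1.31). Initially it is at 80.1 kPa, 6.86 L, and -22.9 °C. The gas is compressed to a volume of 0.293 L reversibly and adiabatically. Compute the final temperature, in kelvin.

Adiabatic: T₁V₁^(γ−1) = T₂V₂^(γ−1) ⇒ T₂ = T₁ (V₁/V₂)^(γ−1).
T₁ = -22.9 °C = 250.2 K.
T₂ = 250.2 × (6.86/0.293)^(0.31) = 665.1 K.

T₂ ≈ 665 K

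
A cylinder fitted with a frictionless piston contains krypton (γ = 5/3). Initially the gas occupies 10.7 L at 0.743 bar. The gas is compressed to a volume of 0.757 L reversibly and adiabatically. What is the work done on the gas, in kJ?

W ≈ 5.78 kJ

P₂ = P₁(V₁/V₂)^γ = 0.743×(10.7/0.757)^(5/3) = 61.4 bar.
For a reversible adiabat, W_by_gas = (P₁V₁ − P₂V₂)/(γ−1).
W_by = (74300×0.0107 − 6.14×10^6×0.000757) / (2/3) = -5779 J.
W_on_gas = −W_by = 5779 J.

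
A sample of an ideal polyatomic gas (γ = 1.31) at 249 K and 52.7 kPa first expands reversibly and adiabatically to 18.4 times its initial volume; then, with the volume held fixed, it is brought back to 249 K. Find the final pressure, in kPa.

Adiabatic step (PV^γ = const): P₂ = 52.7×(1/18.4)^(1.31) = 1.161 kPa; T₂ = 249×(1/18.4)^(0.31) = 100.9 K.
Isochoric: P₃ = P₂(T₃/T₂) = 1.161 × (249/100.9) = 2.864 kPa.

P₃ ≈ 2.86 kPa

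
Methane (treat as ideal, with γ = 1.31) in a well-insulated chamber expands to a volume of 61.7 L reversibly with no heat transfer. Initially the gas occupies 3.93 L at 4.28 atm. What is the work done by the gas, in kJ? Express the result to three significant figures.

P₂ = P₁(V₁/V₂)^γ = 4.28×(3.93/61.7)^(1.31) = 0.1161 atm.
For a reversible adiabat, W_by_gas = (P₁V₁ − P₂V₂)/(γ−1).
W_by = (433700×0.00393 − 11760×0.0617) / (0.31) = 3156 J.

W ≈ 3.16 kJ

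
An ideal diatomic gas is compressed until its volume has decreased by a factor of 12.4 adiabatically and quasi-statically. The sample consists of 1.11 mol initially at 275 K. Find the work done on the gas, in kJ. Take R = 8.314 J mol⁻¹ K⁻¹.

W ≈ 11.0 kJ

Adiabatic: T₁V₁^(γ−1) = T₂V₂^(γ−1) ⇒ T₂ = T₁ (V₁/V₂)^(γ−1).
γ = 7/5 for a diatomic ideal gas, so γ−1 = 2/5.
T₂ = 275 × 12.4^(2/5) = 752.8 K.
Q = 0, so ΔU = W_on_gas = nCᵥΔT with Cᵥ = R/(γ−1) = 20.79 J/(mol·K).
ΔU = 1.11 × 20.79 × (752.8 − 275) = 11020 J.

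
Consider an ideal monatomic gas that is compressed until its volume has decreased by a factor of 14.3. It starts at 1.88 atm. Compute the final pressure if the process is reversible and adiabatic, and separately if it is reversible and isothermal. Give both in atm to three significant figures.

For a monatomic ideal gas γ = 5/3.
Isothermal: P₂ = P₁(V₁/V₂) = 1.88×14.3 = 26.88 atm.
Adiabatic: P₂ = P₁(V₁/V₂)^γ = 1.88×14.3^(5/3) = 158.4 atm.

adiabatic: 158 atm; isothermal: 26.9 atm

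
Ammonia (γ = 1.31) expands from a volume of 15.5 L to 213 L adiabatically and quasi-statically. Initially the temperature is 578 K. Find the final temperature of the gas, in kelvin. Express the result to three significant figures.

Adiabatic: T₁V₁^(γ−1) = T₂V₂^(γ−1) ⇒ T₂ = T₁ (V₁/V₂)^(γ−1).
T₂ = 578 × (15.5/213)^(0.31) = 256.5 K.

T₂ ≈ 257 K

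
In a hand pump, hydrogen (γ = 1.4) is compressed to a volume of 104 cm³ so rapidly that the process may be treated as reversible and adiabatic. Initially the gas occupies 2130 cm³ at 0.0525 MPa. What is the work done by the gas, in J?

P₂ = P₁(V₁/V₂)^γ = 0.0525×(2130/104)^(1.4) = 3.598 MPa.
For a reversible adiabat, W_by_gas = (P₁V₁ − P₂V₂)/(γ−1).
W_by = (52500×0.00213 − 3.598×10^6×0.000104) / (0.4) = -655.9 J.

W ≈ -656 J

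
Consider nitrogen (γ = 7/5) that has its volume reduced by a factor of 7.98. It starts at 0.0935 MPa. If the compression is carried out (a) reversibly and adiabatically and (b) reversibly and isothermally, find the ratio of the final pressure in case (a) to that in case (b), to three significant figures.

P_adiabatic / P_isothermal ≈ 2.30

Isothermal: P_b = P₁(V₁/V₂) = 0.0935×7.98.
Adiabatic: P_a = P₁(V₁/V₂)^γ = 0.0935×7.98^(7/5).
P_a/P_b = (V₁/V₂)^(γ−1) = 7.98^(2/5) = 2.295.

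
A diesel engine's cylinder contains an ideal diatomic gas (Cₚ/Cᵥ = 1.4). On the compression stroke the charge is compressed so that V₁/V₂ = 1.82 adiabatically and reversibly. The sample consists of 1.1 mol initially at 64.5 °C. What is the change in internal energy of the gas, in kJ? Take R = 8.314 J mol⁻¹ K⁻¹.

ΔU ≈ 2.09 kJ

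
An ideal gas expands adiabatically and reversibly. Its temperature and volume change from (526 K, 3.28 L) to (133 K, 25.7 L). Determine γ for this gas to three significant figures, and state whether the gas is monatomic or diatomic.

TV^(γ−1) = const ⇒ γ − 1 = ln(T₂/T₁) / ln(V₁/V₂).
γ = 1 + ln(133/526) / ln(3.28/25.7) = 1.668.
γ ≈ 1.67 is close to 5/3, so the gas is monatomic.

γ ≈ 1.67; monatomic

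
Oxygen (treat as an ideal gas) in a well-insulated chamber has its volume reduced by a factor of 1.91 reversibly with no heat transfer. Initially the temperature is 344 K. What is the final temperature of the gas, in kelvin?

Adiabatic: T₁V₁^(γ−1) = T₂V₂^(γ−1) ⇒ T₂ = T₁ (V₁/V₂)^(γ−1).
For a diatomic ideal gas γ = 7/5, so γ−1 = 2/5.
T₂ = 344 × 1.91^(2/5) = 445.6 K.

T₂ ≈ 446 K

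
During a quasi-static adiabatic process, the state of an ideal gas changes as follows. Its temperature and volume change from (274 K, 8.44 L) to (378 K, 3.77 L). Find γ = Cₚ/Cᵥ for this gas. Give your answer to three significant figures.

TV^(γ−1) = const ⇒ γ − 1 = ln(T₂/T₁) / ln(V₁/V₂).
γ = 1 + ln(378/274) / ln(8.44/3.77) = 1.399.

γ ≈ 1.40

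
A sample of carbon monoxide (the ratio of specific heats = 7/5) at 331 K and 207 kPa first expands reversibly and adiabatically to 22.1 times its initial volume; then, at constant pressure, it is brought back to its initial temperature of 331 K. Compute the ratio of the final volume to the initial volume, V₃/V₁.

V₃/V₁ ≈ 76.2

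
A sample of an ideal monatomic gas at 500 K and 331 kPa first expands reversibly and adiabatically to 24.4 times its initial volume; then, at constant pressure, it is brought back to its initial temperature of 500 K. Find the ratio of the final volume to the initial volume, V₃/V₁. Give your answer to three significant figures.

For a monatomic ideal gas γ = 5/3.
Adiabatic step: V₂/V₁ = 24.4; T₂ = T₁·(1/24.4)^(2/3) = 59.44 K.
Isobaric step: V₃/V₂ = T₃/T₂ = 500/59.44.
V₃/V₁ = (V₂/V₁)(V₃/V₂) = 24.4 × (500/59.44) = 205.3.

V₃/V₁ ≈ 205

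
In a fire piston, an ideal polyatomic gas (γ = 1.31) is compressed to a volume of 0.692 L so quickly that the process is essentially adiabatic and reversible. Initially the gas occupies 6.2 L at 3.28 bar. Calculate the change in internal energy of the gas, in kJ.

ΔU ≈ 6.39 kJ

P₂ = P₁(V₁/V₂)^γ = 3.28×(6.2/0.692)^(1.31) = 57.99 bar.
For a reversible adiabat, W_by_gas = (P₁V₁ − P₂V₂)/(γ−1).
W_by = (328000×0.0062 − 5.799×10^6×0.000692) / (0.31) = -6385 J.
Q = 0 ⇒ ΔU = −W_by = 6385 J.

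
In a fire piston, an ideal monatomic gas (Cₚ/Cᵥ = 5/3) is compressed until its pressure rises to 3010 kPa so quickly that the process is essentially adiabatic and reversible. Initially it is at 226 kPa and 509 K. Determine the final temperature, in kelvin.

T₂ ≈ 1430 K

Along an adiabat T P^((1−γ)/γ) is constant, so T₂ = T₁ (P₂/P₁)^((γ−1)/γ).
T₂ = 509 × (3010/226)^(2/5) = 1434 K.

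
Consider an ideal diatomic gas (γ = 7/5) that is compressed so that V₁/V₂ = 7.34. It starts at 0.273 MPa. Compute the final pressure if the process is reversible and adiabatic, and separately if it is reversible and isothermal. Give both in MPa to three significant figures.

adiabatic: 4.45 MPa; isothermal: 2.00 MPa

Isothermal: P₂ = P₁(V₁/V₂) = 0.273×7.34 = 2.004 MPa.
Adiabatic: P₂ = P₁(V₁/V₂)^γ = 0.273×7.34^(7/5) = 4.448 MPa.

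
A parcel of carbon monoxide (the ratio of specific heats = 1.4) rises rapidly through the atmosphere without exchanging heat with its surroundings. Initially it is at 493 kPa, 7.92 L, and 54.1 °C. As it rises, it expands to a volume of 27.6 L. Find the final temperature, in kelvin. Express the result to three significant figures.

For a reversible adiabat TV^(γ−1) is constant, so T₂ = T₁ (V₁/V₂)^(γ−1).
T₁ = 54.1 °C = 327.2 K.
T₂ = 327.2 × (7.92/27.6)^(0.4) = 198.6 K.

T₂ ≈ 199 K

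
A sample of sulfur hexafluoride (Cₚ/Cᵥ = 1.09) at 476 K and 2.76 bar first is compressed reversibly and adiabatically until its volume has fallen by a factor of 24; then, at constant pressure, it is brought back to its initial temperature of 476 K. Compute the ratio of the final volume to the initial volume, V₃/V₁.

V₃/V₁ ≈ 0.0313

Adiabatic step: V₂/V₁ = 0.04167; T₂ = T₁·24^(0.09) = 633.6 K.
Isobaric step: V₃/V₂ = T₃/T₂ = 476/633.6.
V₃/V₁ = (V₂/V₁)(V₃/V₂) = 0.04167 × (476/633.6) = 0.0313.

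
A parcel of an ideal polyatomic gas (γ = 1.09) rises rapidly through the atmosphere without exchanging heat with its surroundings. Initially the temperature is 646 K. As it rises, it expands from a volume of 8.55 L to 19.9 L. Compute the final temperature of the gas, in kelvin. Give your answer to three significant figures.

T₂ ≈ 599 K

Adiabatic: T₁V₁^(γ−1) = T₂V₂^(γ−1) ⇒ T₂ = T₁ (V₁/V₂)^(γ−1).
T₂ = 646 × (8.55/19.9)^(0.09) = 598.7 K.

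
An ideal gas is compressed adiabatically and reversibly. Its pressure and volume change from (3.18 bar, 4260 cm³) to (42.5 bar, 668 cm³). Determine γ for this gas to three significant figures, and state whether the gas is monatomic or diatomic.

γ ≈ 1.40; diatomic

PV^γ = const ⇒ γ = ln(P₂/P₁) / ln(V₁/V₂).
γ = ln(42.5/3.18) / ln(4260/668) = 1.399.
γ ≈ 1.40 is close to 7/5, so the gas is diatomic.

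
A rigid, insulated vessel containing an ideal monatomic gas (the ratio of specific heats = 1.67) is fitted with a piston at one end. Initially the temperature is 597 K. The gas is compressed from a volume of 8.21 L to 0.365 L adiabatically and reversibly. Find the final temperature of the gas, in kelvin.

T₂ ≈ 4810 K

Adiabatic: T₁V₁^(γ−1) = T₂V₂^(γ−1) ⇒ T₂ = T₁ (V₁/V₂)^(γ−1).
T₂ = 597 × (8.21/0.365)^(0.67) = 4807 K.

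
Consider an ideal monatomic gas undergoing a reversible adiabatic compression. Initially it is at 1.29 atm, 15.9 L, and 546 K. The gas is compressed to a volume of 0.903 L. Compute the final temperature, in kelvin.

Adiabatic: T₁V₁^(γ−1) = T₂V₂^(γ−1) ⇒ T₂ = T₁ (V₁/V₂)^(γ−1).
γ = 5/3 for a monatomic ideal gas.
T₂ = 546 × (15.9/0.903)^(2/3) = 3695 K.

T₂ ≈ 3700 K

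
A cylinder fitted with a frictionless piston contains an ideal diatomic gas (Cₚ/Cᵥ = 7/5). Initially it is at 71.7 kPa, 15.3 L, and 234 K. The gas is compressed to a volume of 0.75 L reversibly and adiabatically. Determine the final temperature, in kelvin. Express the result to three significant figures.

T₂ ≈ 782 K

Adiabatic: T₁V₁^(γ−1) = T₂V₂^(γ−1) ⇒ T₂ = T₁ (V₁/V₂)^(γ−1).
T₂ = 234 × (15.3/0.75)^(2/5) = 781.8 K.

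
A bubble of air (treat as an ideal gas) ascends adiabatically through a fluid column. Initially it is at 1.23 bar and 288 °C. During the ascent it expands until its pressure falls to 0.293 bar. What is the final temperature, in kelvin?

Along an adiabat T P^((1−γ)/γ) is constant, so T₂ = T₁ (P₂/P₁)^((γ−1)/γ).
For a diatomic ideal gas γ = 7/5, so (γ−1)/γ = 2/7.
T₁ = 288 °C = 561.1 K.
T₂ = 561.1 × (0.293/1.23)^(2/7) = 372.5 K.

T₂ ≈ 372 K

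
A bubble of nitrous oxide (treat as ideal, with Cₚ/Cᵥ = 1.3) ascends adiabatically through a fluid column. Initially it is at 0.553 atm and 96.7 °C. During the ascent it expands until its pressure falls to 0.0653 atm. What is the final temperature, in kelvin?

T₂ ≈ 226 K

Along an adiabat T P^((1−γ)/γ) is constant, so T₂ = T₁ (P₂/P₁)^((γ−1)/γ).
T₁ = 96.7 °C = 369.8 K.
T₂ = 369.8 × (0.0653/0.553)^(0.231) = 225.9 K.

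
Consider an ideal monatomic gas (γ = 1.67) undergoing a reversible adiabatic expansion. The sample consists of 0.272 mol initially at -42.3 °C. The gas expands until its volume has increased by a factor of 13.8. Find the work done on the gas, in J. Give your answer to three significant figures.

For a reversible adiabat TV^(γ−1) is constant, so T₂ = T₁ (V₁/V₂)^(γ−1).
T₁ = -42.3 °C = 230.8 K.
T₂ = 230.8 × (1/13.8)^(0.67) = 39.78 K.
Q = 0, so ΔU = W_on_gas = nCᵥΔT with Cᵥ = R/(γ−1) = 12.41 J/(mol·K).
ΔU = 0.272 × 12.41 × (39.78 − 230.8) = -644.9 J.

W ≈ -645 J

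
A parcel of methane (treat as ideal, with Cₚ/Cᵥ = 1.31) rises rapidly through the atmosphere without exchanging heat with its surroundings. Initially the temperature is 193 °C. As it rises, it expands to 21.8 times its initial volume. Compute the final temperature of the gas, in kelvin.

T₂ ≈ 179 K

Adiabatic: T₁V₁^(γ−1) = T₂V₂^(γ−1) ⇒ T₂ = T₁ (V₁/V₂)^(γ−1).
T₁ = 193 °C = 466.1 K.
T₂ = 466.1 × (1/21.8)^(0.31) = 179.3 K.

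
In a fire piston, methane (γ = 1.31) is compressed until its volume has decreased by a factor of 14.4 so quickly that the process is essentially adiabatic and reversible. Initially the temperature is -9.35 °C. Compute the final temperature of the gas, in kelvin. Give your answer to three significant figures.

T₂ ≈ 603 K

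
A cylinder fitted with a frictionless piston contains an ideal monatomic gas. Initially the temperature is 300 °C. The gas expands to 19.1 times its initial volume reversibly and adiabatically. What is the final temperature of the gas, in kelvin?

T₂ ≈ 80.2 K

Adiabatic: T₁V₁^(γ−1) = T₂V₂^(γ−1) ⇒ T₂ = T₁ (V₁/V₂)^(γ−1).
For a monatomic ideal gas γ = 5/3, so γ−1 = 2/3.
T₁ = 300 °C = 573.1 K.
T₂ = 573.1 × (1/19.1)^(2/3) = 80.21 K.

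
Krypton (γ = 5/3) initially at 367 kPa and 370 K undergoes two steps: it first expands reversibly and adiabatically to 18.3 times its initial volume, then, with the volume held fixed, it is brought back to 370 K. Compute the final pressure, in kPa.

P₃ ≈ 20.1 kPa

Adiabatic step (PV^γ = const): P₂ = 367×(1/18.3)^(5/3) = 2.888 kPa; T₂ = 370×(1/18.3)^(2/3) = 53.28 K.
Isochoric: P₃ = P₂(T₃/T₂) = 2.888 × (370/53.28) = 20.05 kPa.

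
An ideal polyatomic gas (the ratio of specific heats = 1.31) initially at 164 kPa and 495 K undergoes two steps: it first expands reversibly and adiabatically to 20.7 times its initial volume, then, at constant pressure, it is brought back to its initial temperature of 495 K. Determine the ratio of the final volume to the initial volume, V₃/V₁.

V₃/V₁ ≈ 53.0

Adiabatic step: V₂/V₁ = 20.7; T₂ = T₁·(1/20.7)^(0.31) = 193.5 K.
Isobaric step: V₃/V₂ = T₃/T₂ = 495/193.5.
V₃/V₁ = (V₂/V₁)(V₃/V₂) = 20.7 × (495/193.5) = 52.96.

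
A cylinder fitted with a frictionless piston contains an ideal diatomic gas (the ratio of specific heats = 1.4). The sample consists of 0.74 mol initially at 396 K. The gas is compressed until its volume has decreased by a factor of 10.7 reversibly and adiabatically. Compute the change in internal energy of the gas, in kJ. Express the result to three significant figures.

ΔU ≈ 9.63 kJ

For a reversible adiabat TV^(γ−1) is constant, so T₂ = T₁ (V₁/V₂)^(γ−1).
T₂ = 396 × 10.7^(0.4) = 1022 K.
Q = 0, so ΔU = W_on_gas = nCᵥΔT with Cᵥ = R/(γ−1) = 20.79 J/(mol·K).
ΔU = 0.74 × 20.79 × (1022 − 396) = 9628 J.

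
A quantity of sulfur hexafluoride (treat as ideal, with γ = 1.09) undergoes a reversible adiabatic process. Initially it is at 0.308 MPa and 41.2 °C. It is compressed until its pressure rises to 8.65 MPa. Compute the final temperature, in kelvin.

T₂ ≈ 414 K

Along an adiabat T P^((1−γ)/γ) is constant, so T₂ = T₁ (P₂/P₁)^((γ−1)/γ).
T₁ = 41.2 °C = 314.3 K.
T₂ = 314.3 × (8.65/0.308)^(0.0826) = 414 K.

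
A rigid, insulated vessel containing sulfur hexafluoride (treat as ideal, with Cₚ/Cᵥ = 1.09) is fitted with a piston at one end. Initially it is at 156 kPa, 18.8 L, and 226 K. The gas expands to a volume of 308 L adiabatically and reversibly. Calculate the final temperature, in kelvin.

T₂ ≈ 176 K

Adiabatic: T₁V₁^(γ−1) = T₂V₂^(γ−1) ⇒ T₂ = T₁ (V₁/V₂)^(γ−1).
T₂ = 226 × (18.8/308)^(0.09) = 175.7 K.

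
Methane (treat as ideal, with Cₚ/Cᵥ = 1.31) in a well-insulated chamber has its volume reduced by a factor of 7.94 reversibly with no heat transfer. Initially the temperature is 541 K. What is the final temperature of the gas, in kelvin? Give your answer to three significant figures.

Adiabatic: T₁V₁^(γ−1) = T₂V₂^(γ−1) ⇒ T₂ = T₁ (V₁/V₂)^(γ−1).
T₂ = 541 × 7.94^(0.31) = 1028 K.

T₂ ≈ 1030 K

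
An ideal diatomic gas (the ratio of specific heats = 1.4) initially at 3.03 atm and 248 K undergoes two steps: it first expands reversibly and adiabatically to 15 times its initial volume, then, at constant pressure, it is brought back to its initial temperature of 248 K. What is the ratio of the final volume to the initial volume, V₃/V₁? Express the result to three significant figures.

V₃/V₁ ≈ 44.3

Adiabatic step: V₂/V₁ = 15; T₂ = T₁·(1/15)^(0.4) = 83.95 K.
Isobaric step: V₃/V₂ = T₃/T₂ = 248/83.95.
V₃/V₁ = (V₂/V₁)(V₃/V₂) = 15 × (248/83.95) = 44.31.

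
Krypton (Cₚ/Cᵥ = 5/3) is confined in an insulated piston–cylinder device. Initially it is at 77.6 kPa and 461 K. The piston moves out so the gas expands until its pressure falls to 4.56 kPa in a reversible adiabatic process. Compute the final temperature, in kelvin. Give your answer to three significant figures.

T₂ ≈ 148 K

Adiabatic: T₂/T₁ = (P₂/P₁)^((γ−1)/γ).
T₂ = 461 × (4.56/77.6)^(2/5) = 148.4 K.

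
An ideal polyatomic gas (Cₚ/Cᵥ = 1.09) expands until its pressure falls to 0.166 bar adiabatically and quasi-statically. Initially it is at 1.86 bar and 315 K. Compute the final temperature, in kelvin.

Adiabatic: T₂/T₁ = (P₂/P₁)^((γ−1)/γ).
T₂ = 315 × (0.166/1.86)^(0.0826) = 258 K.

T₂ ≈ 258 K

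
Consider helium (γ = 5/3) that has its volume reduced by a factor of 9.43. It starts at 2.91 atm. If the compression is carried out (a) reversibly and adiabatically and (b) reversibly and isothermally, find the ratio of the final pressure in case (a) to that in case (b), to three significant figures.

P_adiabatic / P_isothermal ≈ 4.46

Isothermal: P_b = P₁(V₁/V₂) = 2.91×9.43.
Adiabatic: P_a = P₁(V₁/V₂)^γ = 2.91×9.43^(5/3).
P_a/P_b = (V₁/V₂)^(γ−1) = 9.43^(2/3) = 4.463.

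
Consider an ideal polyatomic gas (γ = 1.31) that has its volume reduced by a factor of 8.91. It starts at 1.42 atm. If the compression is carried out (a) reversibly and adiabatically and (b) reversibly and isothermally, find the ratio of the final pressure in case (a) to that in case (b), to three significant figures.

Isothermal: P_b = P₁(V₁/V₂) = 1.42×8.91.
Adiabatic: P_a = P₁(V₁/V₂)^γ = 1.42×8.91^(1.31).
P_a/P_b = (V₁/V₂)^(γ−1) = 8.91^(0.31) = 1.97.

P_adiabatic / P_isothermal ≈ 1.97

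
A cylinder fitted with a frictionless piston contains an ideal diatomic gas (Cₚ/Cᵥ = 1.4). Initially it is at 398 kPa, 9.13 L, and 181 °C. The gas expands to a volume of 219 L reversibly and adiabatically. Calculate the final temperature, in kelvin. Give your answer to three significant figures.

T₂ ≈ 127 K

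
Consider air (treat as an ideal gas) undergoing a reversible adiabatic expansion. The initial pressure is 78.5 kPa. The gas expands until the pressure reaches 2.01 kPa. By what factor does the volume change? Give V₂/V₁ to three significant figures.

V₂/V₁ ≈ 13.7

From PV^γ = const, V₂/V₁ = (P₁/P₂)^(1/γ).
For a diatomic ideal gas γ = 7/5.
V₂/V₁ = (78.5/2.01)^(5/7) = 13.71.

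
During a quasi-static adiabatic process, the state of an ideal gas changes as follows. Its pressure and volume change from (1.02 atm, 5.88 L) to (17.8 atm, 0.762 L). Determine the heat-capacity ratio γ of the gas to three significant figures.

γ ≈ 1.40

PV^γ = const ⇒ γ = ln(P₂/P₁) / ln(V₁/V₂).
γ = ln(17.8/1.02) / ln(5.88/0.762) = 1.399.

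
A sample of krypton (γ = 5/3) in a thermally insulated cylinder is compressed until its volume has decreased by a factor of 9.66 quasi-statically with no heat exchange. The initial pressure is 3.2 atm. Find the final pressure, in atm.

Since PV^γ is constant along a reversible adiabat, P₂ = P₁ (V₁/V₂)^γ.
P₂ = 3.2 × 9.66^(5/3) = 140.2 atm.

P₂ ≈ 140 atm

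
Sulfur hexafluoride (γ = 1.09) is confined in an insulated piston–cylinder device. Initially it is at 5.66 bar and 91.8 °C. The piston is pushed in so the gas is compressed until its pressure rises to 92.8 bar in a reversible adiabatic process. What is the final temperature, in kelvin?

T₂ ≈ 460 K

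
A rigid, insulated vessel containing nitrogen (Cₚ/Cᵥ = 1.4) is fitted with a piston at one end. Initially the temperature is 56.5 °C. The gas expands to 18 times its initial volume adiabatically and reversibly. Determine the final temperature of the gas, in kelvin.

T₂ ≈ 104 K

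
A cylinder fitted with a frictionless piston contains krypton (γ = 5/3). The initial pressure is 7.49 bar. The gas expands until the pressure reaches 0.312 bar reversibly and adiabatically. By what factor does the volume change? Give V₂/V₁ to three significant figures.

From PV^γ = const, V₂/V₁ = (P₁/P₂)^(1/γ).
V₂/V₁ = (7.49/0.312)^(3/5) = 6.733.

V₂/V₁ ≈ 6.73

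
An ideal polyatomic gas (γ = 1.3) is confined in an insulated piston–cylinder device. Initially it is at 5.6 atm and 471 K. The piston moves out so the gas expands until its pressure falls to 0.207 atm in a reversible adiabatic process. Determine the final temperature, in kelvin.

Along an adiabat T P^((1−γ)/γ) is constant, so T₂ = T₁ (P₂/P₁)^((γ−1)/γ).
T₂ = 471 × (0.207/5.6)^(0.231) = 220 K.

T₂ ≈ 220 K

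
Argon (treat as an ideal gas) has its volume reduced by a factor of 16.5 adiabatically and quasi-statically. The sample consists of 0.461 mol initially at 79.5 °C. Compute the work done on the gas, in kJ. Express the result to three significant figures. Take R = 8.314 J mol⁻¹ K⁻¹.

W ≈ 11.1 kJ

For a reversible adiabat TV^(γ−1) is constant, so T₂ = T₁ (V₁/V₂)^(γ−1).
γ = 5/3 for a monatomic ideal gas, so γ−1 = 2/3.
T₁ = 79.5 °C = 352.6 K.
T₂ = 352.6 × 16.5^(2/3) = 2286 K.
Q = 0, so ΔU = W_on_gas = nCᵥΔT with Cᵥ = R/(γ−1) = 12.47 J/(mol·K).
ΔU = 0.461 × 12.47 × (2286 − 352.6) = 11110 J.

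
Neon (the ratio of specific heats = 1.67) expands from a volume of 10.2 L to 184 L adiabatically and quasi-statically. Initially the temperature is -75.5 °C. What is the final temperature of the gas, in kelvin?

For a reversible adiabat TV^(γ−1) is constant, so T₂ = T₁ (V₁/V₂)^(γ−1).
T₁ = -75.5 °C = 197.6 K.
T₂ = 197.6 × (10.2/184)^(0.67) = 28.46 K.

T₂ ≈ 28.5 K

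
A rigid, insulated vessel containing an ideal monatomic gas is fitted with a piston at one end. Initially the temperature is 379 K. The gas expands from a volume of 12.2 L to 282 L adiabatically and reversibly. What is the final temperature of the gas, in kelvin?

T₂ ≈ 46.7 K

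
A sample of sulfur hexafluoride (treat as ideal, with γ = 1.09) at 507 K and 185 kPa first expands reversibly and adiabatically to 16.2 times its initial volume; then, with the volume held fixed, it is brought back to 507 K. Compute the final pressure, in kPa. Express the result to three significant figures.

Adiabatic step (PV^γ = const): P₂ = 185×(1/16.2)^(1.09) = 8.888 kPa; T₂ = 507×(1/16.2)^(0.09) = 394.6 K.
Isochoric: P₃ = P₂(T₃/T₂) = 8.888 × (507/394.6) = 11.42 kPa.

P₃ ≈ 11.4 kPa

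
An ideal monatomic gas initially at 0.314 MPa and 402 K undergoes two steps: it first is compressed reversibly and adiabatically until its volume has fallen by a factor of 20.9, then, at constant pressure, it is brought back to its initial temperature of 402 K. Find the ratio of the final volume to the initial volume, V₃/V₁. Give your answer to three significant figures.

For a monatomic ideal gas γ = 5/3.
Adiabatic step: V₂/V₁ = 0.04785; T₂ = T₁·20.9^(2/3) = 3050 K.
Isobaric step: V₃/V₂ = T₃/T₂ = 402/3050.
V₃/V₁ = (V₂/V₁)(V₃/V₂) = 0.04785 × (402/3050) = 0.006306.

V₃/V₁ ≈ 0.00631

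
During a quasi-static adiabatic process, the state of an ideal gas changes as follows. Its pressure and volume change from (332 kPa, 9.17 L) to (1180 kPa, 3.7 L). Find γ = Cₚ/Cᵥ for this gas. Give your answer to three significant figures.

γ ≈ 1.40

PV^γ = const ⇒ γ = ln(P₂/P₁) / ln(V₁/V₂).
γ = ln(1180/332) / ln(9.17/3.7) = 1.397.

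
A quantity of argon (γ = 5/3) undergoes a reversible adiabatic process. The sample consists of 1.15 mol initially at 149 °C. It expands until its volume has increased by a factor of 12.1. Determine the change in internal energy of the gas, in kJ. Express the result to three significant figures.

ΔU ≈ -4.91 kJ

For a reversible adiabat TV^(γ−1) is constant, so T₂ = T₁ (V₁/V₂)^(γ−1).
T₁ = 149 °C = 422.1 K.
T₂ = 422.1 × (1/12.1)^(2/3) = 80.1 K.
Q = 0, so ΔU = W_on_gas = nCᵥΔT with Cᵥ = R/(γ−1) = 12.47 J/(mol·K).
ΔU = 1.15 × 12.47 × (80.1 − 422.1) = -4906 J.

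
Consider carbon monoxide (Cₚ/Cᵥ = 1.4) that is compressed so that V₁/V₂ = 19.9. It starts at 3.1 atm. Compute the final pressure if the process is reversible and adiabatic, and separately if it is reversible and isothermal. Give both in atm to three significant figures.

adiabatic: 204 atm; isothermal: 61.7 atm

Isothermal: P₂ = P₁(V₁/V₂) = 3.1×19.9 = 61.69 atm.
Adiabatic: P₂ = P₁(V₁/V₂)^γ = 3.1×19.9^(1.4) = 204.1 atm.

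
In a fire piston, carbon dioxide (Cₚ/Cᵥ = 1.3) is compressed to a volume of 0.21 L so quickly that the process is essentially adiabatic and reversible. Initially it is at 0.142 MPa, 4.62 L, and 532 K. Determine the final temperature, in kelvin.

T₂ ≈ 1340 K

Adiabatic: T₁V₁^(γ−1) = T₂V₂^(γ−1) ⇒ T₂ = T₁ (V₁/V₂)^(γ−1).
T₂ = 532 × (4.62/0.21)^(0.3) = 1345 K.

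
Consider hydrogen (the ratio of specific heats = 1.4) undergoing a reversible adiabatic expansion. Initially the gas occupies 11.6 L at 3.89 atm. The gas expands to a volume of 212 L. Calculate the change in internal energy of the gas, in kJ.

P₂ = P₁(V₁/V₂)^γ = 3.89×(11.6/212)^(1.4) = 0.06658 atm.
For a reversible adiabat, W_by_gas = (P₁V₁ − P₂V₂)/(γ−1).
W_by = (394200×0.0116 − 6746×0.212) / (0.4) = 7855 J.
Q = 0 ⇒ ΔU = −W_by = -7855 J.

ΔU ≈ -7.86 kJ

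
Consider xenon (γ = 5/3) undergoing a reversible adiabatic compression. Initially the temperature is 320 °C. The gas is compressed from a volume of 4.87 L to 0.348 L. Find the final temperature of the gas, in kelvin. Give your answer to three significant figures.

For a reversible adiabat TV^(γ−1) is constant, so T₂ = T₁ (V₁/V₂)^(γ−1).
T₁ = 320 °C = 593.1 K.
T₂ = 593.1 × (4.87/0.348)^(2/3) = 3445 K.

T₂ ≈ 3440 K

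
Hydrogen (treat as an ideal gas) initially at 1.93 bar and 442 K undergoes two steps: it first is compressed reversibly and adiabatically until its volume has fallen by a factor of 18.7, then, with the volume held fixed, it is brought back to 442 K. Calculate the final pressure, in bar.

P₃ ≈ 36.1 bar

For a diatomic ideal gas γ = 7/5.
Adiabatic step (PV^γ = const): P₂ = 1.93×18.7^(7/5) = 116.4 bar; T₂ = 442×18.7^(2/5) = 1426 K.
Isochoric: P₃ = P₂(T₃/T₂) = 116.4 × (442/1426) = 36.09 bar.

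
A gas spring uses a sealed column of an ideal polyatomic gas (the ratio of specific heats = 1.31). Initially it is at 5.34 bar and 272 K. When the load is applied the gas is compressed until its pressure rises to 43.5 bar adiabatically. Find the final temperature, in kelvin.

Adiabatic: T₂/T₁ = (P₂/P₁)^((γ−1)/γ).
T₂ = 272 × (43.5/5.34)^(0.237) = 446.8 K.

T₂ ≈ 447 K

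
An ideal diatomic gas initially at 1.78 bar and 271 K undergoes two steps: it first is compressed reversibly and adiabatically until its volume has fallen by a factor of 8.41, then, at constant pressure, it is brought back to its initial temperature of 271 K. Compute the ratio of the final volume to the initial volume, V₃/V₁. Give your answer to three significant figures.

V₃/V₁ ≈ 0.0507

For a diatomic ideal gas γ = 7/5.
Adiabatic step: V₂/V₁ = 0.1189; T₂ = T₁·8.41^(2/5) = 635.2 K.
Isobaric step: V₃/V₂ = T₃/T₂ = 271/635.2.
V₃/V₁ = (V₂/V₁)(V₃/V₂) = 0.1189 × (271/635.2) = 0.05073.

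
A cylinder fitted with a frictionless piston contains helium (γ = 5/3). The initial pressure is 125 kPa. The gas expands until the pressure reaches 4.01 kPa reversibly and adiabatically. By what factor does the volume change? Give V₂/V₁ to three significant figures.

V₂/V₁ ≈ 7.88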